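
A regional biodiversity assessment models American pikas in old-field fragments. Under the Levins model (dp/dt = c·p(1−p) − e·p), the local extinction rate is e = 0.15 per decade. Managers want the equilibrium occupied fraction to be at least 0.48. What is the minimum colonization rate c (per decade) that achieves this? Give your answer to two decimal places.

p* = 1 − e/c ≥ 0.48 requires e/c ≤ 0.5200, i.e. c ≥ e/0.5200.
c_min = 0.15/0.5200 = 0.2885.

0.29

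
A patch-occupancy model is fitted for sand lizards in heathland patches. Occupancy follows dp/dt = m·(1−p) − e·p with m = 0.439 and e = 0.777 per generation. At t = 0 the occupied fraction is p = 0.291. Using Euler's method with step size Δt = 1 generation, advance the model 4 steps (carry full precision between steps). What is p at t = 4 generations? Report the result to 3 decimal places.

0.361

Update rule: p ← p + [m·(1−p) − e·p]·Δt with Δt = 1.
step 1: Δp = +0.08514, p = 0.37614
step 2: Δp = -0.01839, p = 0.35775
step 3: Δp = +0.00397, p = 0.36173
step 4: Δp = -0.00086, p = 0.36087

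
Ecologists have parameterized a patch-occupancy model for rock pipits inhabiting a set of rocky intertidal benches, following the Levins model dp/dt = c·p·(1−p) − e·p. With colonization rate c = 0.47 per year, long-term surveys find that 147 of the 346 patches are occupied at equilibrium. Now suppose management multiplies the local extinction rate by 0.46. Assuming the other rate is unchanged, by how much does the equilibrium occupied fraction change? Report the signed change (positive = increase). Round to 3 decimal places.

Observed p* = 147/346 = 0.42486.
Balance c(1−p*) = e gives e = 0.47×(1 − 0.42486) = 0.27032.
New p* = 1 − e/c = 1 − 0.12435/0.47000 = 0.73543.
Δp* = 0.73543 − 0.42486 = +0.31057.

0.311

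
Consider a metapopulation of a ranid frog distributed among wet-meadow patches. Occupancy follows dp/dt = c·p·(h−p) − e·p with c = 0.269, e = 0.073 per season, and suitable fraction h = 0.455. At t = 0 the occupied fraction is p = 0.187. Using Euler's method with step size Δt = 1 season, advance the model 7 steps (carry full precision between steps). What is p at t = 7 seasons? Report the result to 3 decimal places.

0.186

Update rule: p ← p + [c·p·(h−p) − e·p]·Δt with Δt = 1.
  1  |  dp/dt·Δt = -0.000170  |  p_1 = 0.186830
  2  |  dp/dt·Δt = -0.000161  |  p_2 = 0.186669
  3  |  dp/dt·Δt = -0.000153  |  p_3 = 0.186516
  4  |  dp/dt·Δt = -0.000145  |  p_4 = 0.186371
  5  |  dp/dt·Δt = -0.000138  |  p_5 = 0.186233
  6  |  dp/dt·Δt = -0.000131  |  p_6 = 0.186103
  7  |  dp/dt·Δt = -0.000124  |  p_7 = 0.185979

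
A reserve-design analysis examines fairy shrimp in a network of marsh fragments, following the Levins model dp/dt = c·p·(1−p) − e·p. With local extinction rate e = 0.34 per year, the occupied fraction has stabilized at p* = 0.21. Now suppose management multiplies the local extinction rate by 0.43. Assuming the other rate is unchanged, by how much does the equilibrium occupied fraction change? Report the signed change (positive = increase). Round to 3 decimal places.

0.450

Balance c(1−p*) = e gives c = e/(1 − 0.21000) = 0.34/0.79000 = 0.43038.
New p* = 1 − e/c = 1 − 0.14620/0.43038 = 0.66030.
Δp* = 0.66030 − 0.21000 = +0.45030.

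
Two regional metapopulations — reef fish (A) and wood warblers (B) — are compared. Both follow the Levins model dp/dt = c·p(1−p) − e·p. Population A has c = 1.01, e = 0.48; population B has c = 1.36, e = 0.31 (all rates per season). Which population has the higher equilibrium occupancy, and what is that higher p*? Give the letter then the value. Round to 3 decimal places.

A: p*_A = 1 − 0.48/1.01 = 0.5248.
B: p*_B = 1 − 0.31/1.36 = 0.7721.
B is higher at 0.7721.

B, 0.772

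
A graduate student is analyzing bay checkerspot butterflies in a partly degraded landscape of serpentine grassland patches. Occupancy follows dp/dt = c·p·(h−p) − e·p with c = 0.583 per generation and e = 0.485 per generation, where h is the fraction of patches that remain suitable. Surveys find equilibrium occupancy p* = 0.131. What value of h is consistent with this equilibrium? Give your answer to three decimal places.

0.963

At equilibrium c(h−p*) = e, so h = p* + e/c.
h = 0.131 + 0.485/0.583 = 0.131 + 0.8319 = 0.9629.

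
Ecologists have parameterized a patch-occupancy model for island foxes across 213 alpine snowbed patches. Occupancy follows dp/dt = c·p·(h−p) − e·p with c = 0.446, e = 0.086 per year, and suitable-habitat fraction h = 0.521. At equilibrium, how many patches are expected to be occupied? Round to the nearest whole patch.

70

p* = h − e/c = 0.521 − 0.1928 = 0.3282.
Expected occupied patches = N × p* = 213 × 0.3282 = 69.90 ≈ 70.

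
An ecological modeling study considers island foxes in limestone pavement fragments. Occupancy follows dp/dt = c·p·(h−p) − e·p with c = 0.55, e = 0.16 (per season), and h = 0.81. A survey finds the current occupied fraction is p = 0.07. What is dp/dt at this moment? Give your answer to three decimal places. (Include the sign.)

0.017

Colonization term: c·p·(h−p) = 0.55×0.07×0.7400 = 0.02849.
Extinction term: e·p = 0.01120.
dp/dt = 0.02849 − 0.01120 = 0.01729.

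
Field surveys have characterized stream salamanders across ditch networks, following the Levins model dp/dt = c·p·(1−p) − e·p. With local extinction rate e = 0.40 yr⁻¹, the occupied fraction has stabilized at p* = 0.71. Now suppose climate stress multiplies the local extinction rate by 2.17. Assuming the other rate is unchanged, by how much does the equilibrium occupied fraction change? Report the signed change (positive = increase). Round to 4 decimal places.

-0.3393

Balance c(1−p*) = e gives c = e/(1 − 0.71000) = 0.40/0.29000 = 1.37931.
New p* = 1 − e/c = 1 − 0.86800/1.37931 = 0.37070.
Δp* = 0.37070 − 0.71000 = -0.33930.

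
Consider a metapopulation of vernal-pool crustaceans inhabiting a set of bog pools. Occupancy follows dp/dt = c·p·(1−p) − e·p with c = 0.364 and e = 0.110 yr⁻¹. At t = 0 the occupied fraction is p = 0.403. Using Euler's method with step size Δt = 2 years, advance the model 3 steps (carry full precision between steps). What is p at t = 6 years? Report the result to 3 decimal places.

0.619

Update rule: p ← p + [c·p·(1−p) − e·p]·Δt with Δt = 2.
  1  |  dp/dt·Δt = +0.086490  |  p_1 = 0.489490
  2  |  dp/dt·Δt = +0.074232  |  p_2 = 0.563722
  3  |  dp/dt·Δt = +0.055025  |  p_3 = 0.618747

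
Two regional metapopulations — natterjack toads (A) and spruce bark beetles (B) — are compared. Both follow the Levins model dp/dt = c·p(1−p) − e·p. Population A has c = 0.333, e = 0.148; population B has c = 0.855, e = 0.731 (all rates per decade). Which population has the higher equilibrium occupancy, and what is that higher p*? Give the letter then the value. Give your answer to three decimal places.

A: p*_A = 1 − 0.148/0.333 = 0.5556.
B: p*_B = 1 − 0.731/0.855 = 0.1450.
A is higher at 0.5556.

A, 0.556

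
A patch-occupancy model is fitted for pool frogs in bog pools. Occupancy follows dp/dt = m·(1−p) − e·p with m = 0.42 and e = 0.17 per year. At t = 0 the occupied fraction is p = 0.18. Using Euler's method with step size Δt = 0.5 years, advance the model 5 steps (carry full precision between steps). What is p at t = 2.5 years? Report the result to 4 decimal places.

0.6192

Update rule: p ← p + [m·(1−p) − e·p]·Δt with Δt = 0.5.
t = 0.5: p = 0.18000 + (+0.15690) = 0.33690
t = 1: p = 0.33690 + (+0.11061) = 0.44751
t = 1.5: p = 0.44751 + (+0.07798) = 0.52550
t = 2: p = 0.52550 + (+0.05498) = 0.58048
t = 2.5: p = 0.58048 + (+0.03876) = 0.61924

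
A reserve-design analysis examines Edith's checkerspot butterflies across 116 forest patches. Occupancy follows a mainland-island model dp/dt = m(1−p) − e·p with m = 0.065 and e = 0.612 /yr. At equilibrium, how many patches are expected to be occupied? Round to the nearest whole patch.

p* = m/(m+e) = 0.065/0.6770 = 0.0960.
Expected occupied patches = N × p* = 116 × 0.0960 = 11.14 ≈ 11.

11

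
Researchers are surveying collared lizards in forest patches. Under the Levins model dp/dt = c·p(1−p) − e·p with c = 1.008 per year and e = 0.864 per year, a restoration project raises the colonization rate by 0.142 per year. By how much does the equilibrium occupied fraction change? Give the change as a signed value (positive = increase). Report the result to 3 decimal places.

0.106

Before: p* = 1 − 0.864/1.008 = 0.1429.
After the change, c = 1.15, e = 0.864, so p* = 1 − 0.864/1.15 = 0.2487.
Δp* = 0.2487 − 0.1429 = +0.1058.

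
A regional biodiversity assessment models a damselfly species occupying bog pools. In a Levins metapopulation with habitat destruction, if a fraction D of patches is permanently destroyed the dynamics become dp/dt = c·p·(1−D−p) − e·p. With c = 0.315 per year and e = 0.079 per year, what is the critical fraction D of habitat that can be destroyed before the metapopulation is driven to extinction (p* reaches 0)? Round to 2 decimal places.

0.75

The nontrivial equilibrium is p* = (1−D) − e/c; extinction occurs when this hits zero.
So D_crit = 1 − e/c = 1 − 0.079/0.315 = 1 − 0.2508 = 0.7492.
This equals the undisturbed p*, a classic result of Lande's extension.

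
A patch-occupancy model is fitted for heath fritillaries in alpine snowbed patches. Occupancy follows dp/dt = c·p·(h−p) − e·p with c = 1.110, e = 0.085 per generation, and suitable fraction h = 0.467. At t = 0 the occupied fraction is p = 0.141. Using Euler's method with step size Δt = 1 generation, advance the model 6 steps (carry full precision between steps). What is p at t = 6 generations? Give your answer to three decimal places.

Update rule: p ← p + [c·p·(h−p) − e·p]·Δt with Δt = 1.
p: 0.14100 → 0.18004  (Δp = +0.03904)
p: 0.18004 → 0.22208  (Δp = +0.04204)
p: 0.22208 → 0.26358  (Δp = +0.04150)
p: 0.26358 → 0.30069  (Δp = +0.03711)
p: 0.30069 → 0.33064  (Δp = +0.02995)
p: 0.33064 → 0.35258  (Δp = +0.02194)

0.353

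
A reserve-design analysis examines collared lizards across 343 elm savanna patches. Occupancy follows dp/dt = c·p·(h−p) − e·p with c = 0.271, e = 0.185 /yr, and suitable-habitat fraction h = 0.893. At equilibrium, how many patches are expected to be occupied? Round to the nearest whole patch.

72

p* = h − e/c = 0.893 − 0.6827 = 0.2103.
Expected occupied patches = N × p* = 343 × 0.2103 = 72.15 ≈ 72.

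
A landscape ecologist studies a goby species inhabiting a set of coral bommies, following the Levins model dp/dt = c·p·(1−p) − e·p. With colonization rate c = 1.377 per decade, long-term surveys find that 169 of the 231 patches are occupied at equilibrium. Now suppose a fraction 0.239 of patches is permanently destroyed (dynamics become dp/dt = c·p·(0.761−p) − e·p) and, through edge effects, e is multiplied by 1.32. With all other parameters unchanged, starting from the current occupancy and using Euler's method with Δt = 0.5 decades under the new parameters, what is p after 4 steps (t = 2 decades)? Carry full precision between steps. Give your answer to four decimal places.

0.4500

Observed p* = 169/231 = 0.73160.
Balance c(1−p*) = e gives e = 1.377×(1 − 0.73160) = 0.36958.
Starting from p₀ = 0.73160; update p ← p + (dp/dt)·Δt with the new parameters.
step 1: Δp = -0.16365, p = 0.56795
step 2: Δp = -0.06305, p = 0.50490
step 3: Δp = -0.03413, p = 0.47077
step 4: Δp = -0.02076, p = 0.45001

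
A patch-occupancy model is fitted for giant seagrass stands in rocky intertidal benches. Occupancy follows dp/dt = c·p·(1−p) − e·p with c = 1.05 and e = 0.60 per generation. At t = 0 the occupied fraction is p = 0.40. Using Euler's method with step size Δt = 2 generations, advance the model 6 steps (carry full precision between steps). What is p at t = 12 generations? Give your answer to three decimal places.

0.429

Update rule: p ← p + [c·p·(1−p) − e·p]·Δt with Δt = 2.
t = 2: p = 0.40000 + (+0.02400) = 0.42400
t = 4: p = 0.42400 + (+0.00407) = 0.42807
t = 6: p = 0.42807 + (+0.00045) = 0.42852
t = 8: p = 0.42852 + (+0.00005) = 0.42857
t = 10: p = 0.42857 + (+0.00000) = 0.42857
t = 12: p = 0.42857 + (+0.00000) = 0.42857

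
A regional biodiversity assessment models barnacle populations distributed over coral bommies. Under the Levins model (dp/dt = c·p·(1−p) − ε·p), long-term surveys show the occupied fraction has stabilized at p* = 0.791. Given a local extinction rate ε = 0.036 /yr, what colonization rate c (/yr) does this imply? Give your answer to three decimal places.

At equilibrium c(1−p*) = ε, so c = ε/(1−p*).
c = 0.036/(1 − 0.791) = 0.036/0.2090 = 0.1722.

0.172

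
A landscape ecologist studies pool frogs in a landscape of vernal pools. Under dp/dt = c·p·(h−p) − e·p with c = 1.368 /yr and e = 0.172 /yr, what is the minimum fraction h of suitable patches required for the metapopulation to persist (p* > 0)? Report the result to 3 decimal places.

p* = h − e/c is positive only when h > e/c.
h_min = e/c = 0.172/1.368 = 0.1257.

0.126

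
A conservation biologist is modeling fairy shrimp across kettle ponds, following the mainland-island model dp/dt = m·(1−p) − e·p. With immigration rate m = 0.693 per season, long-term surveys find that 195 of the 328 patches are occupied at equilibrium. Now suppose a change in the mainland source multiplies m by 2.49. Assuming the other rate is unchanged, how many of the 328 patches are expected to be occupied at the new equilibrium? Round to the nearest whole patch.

257

Observed p* = 195/328 = 0.59451.
Balance m(1−p*) = e·p* gives e = m(1−p*)/p* = 0.693×0.40549/0.59451 = 0.47267.
New p* = m/(m+e) = 1.72557/(1.72557+0.47267) = 0.78498.
Expected occupied = 328 × 0.78498 = 257.47 ≈ 257.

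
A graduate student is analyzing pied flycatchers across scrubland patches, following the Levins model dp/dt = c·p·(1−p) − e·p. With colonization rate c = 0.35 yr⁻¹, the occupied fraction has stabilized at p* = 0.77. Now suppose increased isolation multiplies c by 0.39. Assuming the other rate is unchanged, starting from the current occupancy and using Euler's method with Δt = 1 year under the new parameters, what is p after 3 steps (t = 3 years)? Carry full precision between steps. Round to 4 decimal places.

Balance c(1−p*) = e gives e = 0.35×(1 − 0.77000) = 0.08050.
Starting from p₀ = 0.77000; update p ← p + (dp/dt)·Δt with the new parameters.
p: 0.77000 → 0.73219  (Δp = -0.03781)
p: 0.73219 → 0.70001  (Δp = -0.03218)
p: 0.70001 → 0.67233  (Δp = -0.02769)

0.6723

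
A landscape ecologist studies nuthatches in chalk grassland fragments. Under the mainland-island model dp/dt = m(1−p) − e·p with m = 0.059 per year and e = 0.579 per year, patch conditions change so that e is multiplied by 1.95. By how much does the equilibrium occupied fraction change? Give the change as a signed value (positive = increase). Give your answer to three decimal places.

Before: p* = 0.059/(0.059+0.579) = 0.0925.
After: m = 0.059, e = 1.12905; p* = 0.059/1.1880 = 0.0497.
Δp* = 0.0497 − 0.0925 = -0.0428.

-0.043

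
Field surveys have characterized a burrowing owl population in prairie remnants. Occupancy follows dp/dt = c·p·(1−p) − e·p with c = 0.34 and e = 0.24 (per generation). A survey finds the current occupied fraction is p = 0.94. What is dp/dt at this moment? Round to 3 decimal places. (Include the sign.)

-0.206

Colonization term: c·p·(1−p) = 0.34×0.94×0.0600 = 0.01918.
Extinction term: e·p = 0.22560.
dp/dt = 0.01918 − 0.22560 = -0.20642.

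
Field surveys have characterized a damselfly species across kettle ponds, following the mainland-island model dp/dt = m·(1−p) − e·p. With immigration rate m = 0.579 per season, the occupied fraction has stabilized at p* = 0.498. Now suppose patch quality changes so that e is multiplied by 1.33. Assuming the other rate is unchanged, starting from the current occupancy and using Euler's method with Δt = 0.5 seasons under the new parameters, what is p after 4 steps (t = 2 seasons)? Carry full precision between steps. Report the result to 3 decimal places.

Balance m(1−p*) = e·p* gives e = m(1−p*)/p* = 0.579×0.50200/0.49800 = 0.58365.
Starting from p₀ = 0.49800; update p ← p + (dp/dt)·Δt with the new parameters.
step 1: Δp = -0.04796, p = 0.45004
step 2: Δp = -0.01546, p = 0.43458
step 3: Δp = -0.00498, p = 0.42960
step 4: Δp = -0.00161, p = 0.42799

0.428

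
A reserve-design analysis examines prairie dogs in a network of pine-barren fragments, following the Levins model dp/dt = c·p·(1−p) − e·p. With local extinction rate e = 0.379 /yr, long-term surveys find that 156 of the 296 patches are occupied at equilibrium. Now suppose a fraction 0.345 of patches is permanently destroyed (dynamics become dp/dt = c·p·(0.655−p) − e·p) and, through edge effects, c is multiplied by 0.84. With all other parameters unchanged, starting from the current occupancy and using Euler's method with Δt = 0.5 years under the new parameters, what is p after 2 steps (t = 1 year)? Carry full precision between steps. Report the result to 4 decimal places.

0.3957

Observed p* = 156/296 = 0.52703.
Balance c(1−p*) = e gives c = e/(1 − 0.52703) = 0.379/0.47297 = 0.80131.
Starting from p₀ = 0.52703; update p ← p + (dp/dt)·Δt with the new parameters.
p: 0.52703 → 0.44985  (Δp = -0.07717)
p: 0.44985 → 0.39567  (Δp = -0.05419)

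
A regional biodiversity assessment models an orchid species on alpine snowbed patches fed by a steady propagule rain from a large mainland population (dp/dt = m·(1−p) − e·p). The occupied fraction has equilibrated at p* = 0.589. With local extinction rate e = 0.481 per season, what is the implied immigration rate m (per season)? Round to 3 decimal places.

At equilibrium m(1−p*) = e·p*, so m = e·p*/(1−p*).
m = 0.481 × 0.589 / 0.4110 = 0.2833/0.4110 = 0.6893.

0.689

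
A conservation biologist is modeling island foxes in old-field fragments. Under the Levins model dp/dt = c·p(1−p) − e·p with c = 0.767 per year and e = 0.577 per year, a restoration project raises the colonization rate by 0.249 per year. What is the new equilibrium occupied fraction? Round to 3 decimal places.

Before: p* = 1 − 0.577/0.767 = 0.2477.
After the change, c = 1.016, e = 0.577, so p* = 1 − 0.577/1.016 = 0.4321.

0.432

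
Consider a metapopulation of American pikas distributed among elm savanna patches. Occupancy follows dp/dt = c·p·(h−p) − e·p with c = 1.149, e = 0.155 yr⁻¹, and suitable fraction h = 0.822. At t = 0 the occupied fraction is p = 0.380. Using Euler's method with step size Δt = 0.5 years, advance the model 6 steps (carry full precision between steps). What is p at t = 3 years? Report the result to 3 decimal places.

Update rule: p ← p + [c·p·(h−p) − e·p]·Δt with Δt = 0.5.
step 1: Δp = +0.06704, p = 0.44704
step 2: Δp = +0.06165, p = 0.50870
step 3: Δp = +0.05214, p = 0.56083
step 4: Δp = +0.04068, p = 0.60152
step 5: Δp = +0.02958, p = 0.63109
step 6: Δp = +0.02031, p = 0.65140

0.651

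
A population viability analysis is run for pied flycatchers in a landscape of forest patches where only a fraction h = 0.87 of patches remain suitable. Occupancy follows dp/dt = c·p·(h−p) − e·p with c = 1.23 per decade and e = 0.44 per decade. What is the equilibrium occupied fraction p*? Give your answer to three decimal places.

Setting dp/dt = 0 and dividing by p* gives c·(h−p*) = e.
So p* = h − e/c = 0.87 − 0.44/1.23 = 0.87 − 0.3577 = 0.5123.

0.512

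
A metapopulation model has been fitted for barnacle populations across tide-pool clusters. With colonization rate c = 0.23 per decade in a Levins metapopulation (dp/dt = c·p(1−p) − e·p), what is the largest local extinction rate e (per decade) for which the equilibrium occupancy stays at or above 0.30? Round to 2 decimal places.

0.16

1 − e/c ≥ 0.30 ⇒ e ≤ c(1 − 0.30) = 0.23 × 0.7000.
e_max = 0.1610.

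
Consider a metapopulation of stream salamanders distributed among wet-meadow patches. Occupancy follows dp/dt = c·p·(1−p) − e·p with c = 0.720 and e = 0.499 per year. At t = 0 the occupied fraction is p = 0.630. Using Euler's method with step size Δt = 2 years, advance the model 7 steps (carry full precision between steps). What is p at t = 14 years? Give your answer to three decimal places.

0.308

Update rule: p ← p + [c·p·(1−p) − e·p]·Δt with Δt = 2.
  1  |  dp/dt·Δt = -0.293076  |  p_1 = 0.336924
  2  |  dp/dt·Δt = -0.014545  |  p_2 = 0.322379
  3  |  dp/dt·Δt = -0.007165  |  p_3 = 0.315214
  4  |  dp/dt·Δt = -0.003754  |  p_4 = 0.311460
  5  |  dp/dt·Δt = -0.002025  |  p_5 = 0.309435
  6  |  dp/dt·Δt = -0.001110  |  p_6 = 0.308325
  7  |  dp/dt·Δt = -0.000613  |  p_7 = 0.307712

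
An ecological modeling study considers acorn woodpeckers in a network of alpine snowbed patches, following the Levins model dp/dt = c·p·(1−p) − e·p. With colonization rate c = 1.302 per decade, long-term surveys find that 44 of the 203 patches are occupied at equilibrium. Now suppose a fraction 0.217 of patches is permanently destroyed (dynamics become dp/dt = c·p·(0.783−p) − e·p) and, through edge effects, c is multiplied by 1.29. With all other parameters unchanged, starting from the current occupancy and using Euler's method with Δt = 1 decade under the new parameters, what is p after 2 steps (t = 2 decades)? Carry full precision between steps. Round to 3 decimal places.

Observed p* = 44/203 = 0.21675.
Balance c(1−p*) = e gives e = 1.302×(1 − 0.21675) = 1.01979.
Starting from p₀ = 0.21675; update p ← p + (dp/dt)·Δt with the new parameters.
  1  |  dp/dt·Δt = -0.014897  |  p_1 = 0.201852
  2  |  dp/dt·Δt = -0.008823  |  p_2 = 0.193029

0.193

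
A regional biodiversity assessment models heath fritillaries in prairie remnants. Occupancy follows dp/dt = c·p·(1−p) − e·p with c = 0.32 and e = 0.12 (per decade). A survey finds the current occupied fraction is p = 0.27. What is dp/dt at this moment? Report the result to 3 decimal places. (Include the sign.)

Colonization term: c·p·(1−p) = 0.32×0.27×0.7300 = 0.06307.
Extinction term: e·p = 0.03240.
dp/dt = 0.06307 − 0.03240 = 0.03067.

0.031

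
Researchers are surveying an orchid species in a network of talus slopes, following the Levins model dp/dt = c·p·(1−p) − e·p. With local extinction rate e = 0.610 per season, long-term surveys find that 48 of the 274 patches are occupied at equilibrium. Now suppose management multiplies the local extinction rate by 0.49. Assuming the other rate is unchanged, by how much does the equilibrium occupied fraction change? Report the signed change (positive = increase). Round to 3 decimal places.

Observed p* = 48/274 = 0.17518.
Balance c(1−p*) = e gives c = e/(1 − 0.17518) = 0.610/0.82482 = 0.73956.
New p* = 1 − e/c = 1 − 0.29890/0.73956 = 0.59584.
Δp* = 0.59584 − 0.17518 = +0.42066.

0.421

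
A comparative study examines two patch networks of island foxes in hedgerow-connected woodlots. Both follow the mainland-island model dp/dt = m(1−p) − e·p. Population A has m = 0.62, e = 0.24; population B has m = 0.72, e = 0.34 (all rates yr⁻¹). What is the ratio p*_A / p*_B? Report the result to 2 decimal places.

A: p*_A = m/(m+e) = 0.62/0.8600 = 0.7209.
B: p*_B = 0.72/1.0600 = 0.6792.
p*_A / p*_B = 0.7209/0.6792 = 1.0614.

1.06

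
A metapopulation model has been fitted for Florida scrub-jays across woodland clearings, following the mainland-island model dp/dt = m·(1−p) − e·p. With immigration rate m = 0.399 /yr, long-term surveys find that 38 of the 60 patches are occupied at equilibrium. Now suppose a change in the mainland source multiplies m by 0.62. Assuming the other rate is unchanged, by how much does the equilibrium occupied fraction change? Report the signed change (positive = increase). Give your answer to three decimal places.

-0.116

Observed p* = 38/60 = 0.63333.
Balance m(1−p*) = e·p* gives e = m(1−p*)/p* = 0.399×0.36667/0.63333 = 0.23100.
New p* = m/(m+e) = 0.24738/(0.24738+0.23100) = 0.51712.
Δp* = 0.51712 − 0.63333 = -0.11621.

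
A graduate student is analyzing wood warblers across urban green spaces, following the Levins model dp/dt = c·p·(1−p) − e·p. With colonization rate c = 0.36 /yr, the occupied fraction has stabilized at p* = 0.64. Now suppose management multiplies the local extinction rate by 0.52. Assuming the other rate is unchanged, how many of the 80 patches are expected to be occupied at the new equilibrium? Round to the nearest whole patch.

65

Balance c(1−p*) = e gives e = 0.36×(1 − 0.64000) = 0.12960.
New p* = 1 − e/c = 1 − 0.06739/0.36000 = 0.81281.
Expected occupied = 80 × 0.81281 = 65.02 ≈ 65.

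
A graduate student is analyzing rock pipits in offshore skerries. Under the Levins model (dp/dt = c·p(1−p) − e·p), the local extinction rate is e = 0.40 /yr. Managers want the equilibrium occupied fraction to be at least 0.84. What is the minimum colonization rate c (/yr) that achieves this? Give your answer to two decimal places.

2.50

p* = 1 − e/c ≥ 0.84 requires e/c ≤ 0.1600, i.e. c ≥ e/0.1600.
c_min = 0.40/0.1600 = 2.5000.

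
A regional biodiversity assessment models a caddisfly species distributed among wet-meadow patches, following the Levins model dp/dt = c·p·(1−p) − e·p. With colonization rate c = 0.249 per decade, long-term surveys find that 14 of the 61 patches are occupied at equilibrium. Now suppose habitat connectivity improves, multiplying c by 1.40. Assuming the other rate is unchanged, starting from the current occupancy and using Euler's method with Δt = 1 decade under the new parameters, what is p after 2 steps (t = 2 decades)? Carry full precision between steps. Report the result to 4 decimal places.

0.2646

Observed p* = 14/61 = 0.22951.
Balance c(1−p*) = e gives e = 0.249×(1 − 0.22951) = 0.19185.
Starting from p₀ = 0.22951; update p ← p + (dp/dt)·Δt with the new parameters.
  1  |  dp/dt·Δt = +0.017613  |  p_1 = 0.247121
  2  |  dp/dt·Δt = +0.017447  |  p_2 = 0.264568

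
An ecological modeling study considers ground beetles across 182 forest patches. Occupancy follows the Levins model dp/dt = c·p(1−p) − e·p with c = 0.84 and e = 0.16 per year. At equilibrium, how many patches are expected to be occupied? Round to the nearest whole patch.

p* = 1 − e/c = 1 − 0.16/0.84 = 0.8095.
Expected occupied patches = N × p* = 182 × 0.8095 = 147.33 ≈ 147.

147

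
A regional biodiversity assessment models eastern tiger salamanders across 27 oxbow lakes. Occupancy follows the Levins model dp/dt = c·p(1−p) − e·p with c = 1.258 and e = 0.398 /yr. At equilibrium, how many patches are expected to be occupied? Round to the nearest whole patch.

18

p* = 1 − e/c = 1 − 0.398/1.258 = 0.6836.
Expected occupied patches = N × p* = 27 × 0.6836 = 18.46 ≈ 18.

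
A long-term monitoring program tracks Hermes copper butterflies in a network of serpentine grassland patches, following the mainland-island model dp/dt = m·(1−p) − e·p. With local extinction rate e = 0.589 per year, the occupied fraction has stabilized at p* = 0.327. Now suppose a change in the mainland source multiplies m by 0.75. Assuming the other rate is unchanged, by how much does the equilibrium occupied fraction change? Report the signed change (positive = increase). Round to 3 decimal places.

-0.060

Balance m(1−p*) = e·p* gives m = e·p*/(1−p*) = 0.589×0.32700/0.67300 = 0.28619.
New p* = m/(m+e) = 0.21464/(0.21464+0.58900) = 0.26708.
Δp* = 0.26708 − 0.32700 = -0.05992.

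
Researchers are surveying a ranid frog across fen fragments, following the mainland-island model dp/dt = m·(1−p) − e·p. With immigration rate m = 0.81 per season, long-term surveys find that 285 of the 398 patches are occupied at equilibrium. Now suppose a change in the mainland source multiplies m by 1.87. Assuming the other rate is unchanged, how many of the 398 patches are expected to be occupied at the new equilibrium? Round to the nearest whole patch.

Observed p* = 285/398 = 0.71608.
Balance m(1−p*) = e·p* gives e = m(1−p*)/p* = 0.81×0.28392/0.71608 = 0.32116.
New p* = m/(m+e) = 1.51470/(1.51470+0.32116) = 0.82506.
Expected occupied = 398 × 0.82506 = 328.37 ≈ 328.

328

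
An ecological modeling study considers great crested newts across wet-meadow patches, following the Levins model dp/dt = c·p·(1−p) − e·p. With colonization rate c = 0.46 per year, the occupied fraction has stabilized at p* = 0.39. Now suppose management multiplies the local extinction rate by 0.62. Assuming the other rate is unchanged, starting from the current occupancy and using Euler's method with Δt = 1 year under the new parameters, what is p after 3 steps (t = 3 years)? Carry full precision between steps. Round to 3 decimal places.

Balance c(1−p*) = e gives e = 0.46×(1 − 0.39000) = 0.28060.
Starting from p₀ = 0.39000; update p ← p + (dp/dt)·Δt with the new parameters.
t = 1: p = 0.39000 + (+0.04158) = 0.43158
t = 2: p = 0.43158 + (+0.03776) = 0.46935
t = 3: p = 0.46935 + (+0.03291) = 0.50226

0.502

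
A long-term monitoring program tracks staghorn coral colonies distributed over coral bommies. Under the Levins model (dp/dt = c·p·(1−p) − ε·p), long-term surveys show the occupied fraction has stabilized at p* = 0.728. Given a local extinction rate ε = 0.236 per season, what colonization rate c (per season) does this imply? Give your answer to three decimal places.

0.868

At equilibrium c(1−p*) = ε, so c = ε/(1−p*).
c = 0.236/(1 − 0.728) = 0.236/0.2720 = 0.8676.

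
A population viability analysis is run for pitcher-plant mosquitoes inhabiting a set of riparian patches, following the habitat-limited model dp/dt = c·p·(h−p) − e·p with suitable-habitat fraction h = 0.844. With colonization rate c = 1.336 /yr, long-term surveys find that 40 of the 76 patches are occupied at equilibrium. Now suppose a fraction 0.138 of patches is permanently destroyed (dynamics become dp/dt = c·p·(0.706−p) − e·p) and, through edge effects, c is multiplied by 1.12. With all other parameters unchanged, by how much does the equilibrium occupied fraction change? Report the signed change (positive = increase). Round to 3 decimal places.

-0.104

Observed p* = 40/76 = 0.52632.
Balance c(h−p*) = e gives e = 1.336×(0.844 − 0.52632) = 0.42442.
New p* = 0.706 − e/c = 0.706 − 0.42442/1.49632 = 0.42236.
Δp* = 0.42236 − 0.52632 = -0.10396.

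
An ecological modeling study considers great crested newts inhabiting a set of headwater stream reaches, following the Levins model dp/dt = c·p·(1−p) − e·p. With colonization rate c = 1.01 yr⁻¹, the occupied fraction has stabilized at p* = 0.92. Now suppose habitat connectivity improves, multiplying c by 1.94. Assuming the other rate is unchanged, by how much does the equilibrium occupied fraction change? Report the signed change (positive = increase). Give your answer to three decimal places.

0.039

Balance c(1−p*) = e gives e = 1.01×(1 − 0.92000) = 0.08080.
New p* = 1 − e/c = 1 − 0.08080/1.95940 = 0.95876.
Δp* = 0.95876 − 0.92000 = +0.03876.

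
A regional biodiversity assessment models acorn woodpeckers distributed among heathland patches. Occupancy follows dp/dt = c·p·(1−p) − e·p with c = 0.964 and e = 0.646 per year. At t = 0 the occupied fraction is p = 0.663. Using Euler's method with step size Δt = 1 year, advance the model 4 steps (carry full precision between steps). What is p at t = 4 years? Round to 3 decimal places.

0.357

Update rule: p ← p + [c·p·(1−p) − e·p]·Δt with Δt = 1.
t = 1: p = 0.66300 + (-0.21291) = 0.45009
t = 2: p = 0.45009 + (-0.05216) = 0.39793
t = 3: p = 0.39793 + (-0.02611) = 0.37182
t = 4: p = 0.37182 + (-0.01504) = 0.35679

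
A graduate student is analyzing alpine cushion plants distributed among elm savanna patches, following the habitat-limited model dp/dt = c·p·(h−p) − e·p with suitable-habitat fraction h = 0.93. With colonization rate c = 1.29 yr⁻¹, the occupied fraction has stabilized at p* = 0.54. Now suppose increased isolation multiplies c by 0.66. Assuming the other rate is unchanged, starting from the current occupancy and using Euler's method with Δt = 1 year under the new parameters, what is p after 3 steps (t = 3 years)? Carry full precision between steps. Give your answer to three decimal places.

0.383

Balance c(h−p*) = e gives e = 1.29×(0.93 − 0.54000) = 0.50310.
Starting from p₀ = 0.54000; update p ← p + (dp/dt)·Δt with the new parameters.
p: 0.54000 → 0.44763  (Δp = -0.09237)
p: 0.44763 → 0.40626  (Δp = -0.04137)
p: 0.40626 → 0.38303  (Δp = -0.02324)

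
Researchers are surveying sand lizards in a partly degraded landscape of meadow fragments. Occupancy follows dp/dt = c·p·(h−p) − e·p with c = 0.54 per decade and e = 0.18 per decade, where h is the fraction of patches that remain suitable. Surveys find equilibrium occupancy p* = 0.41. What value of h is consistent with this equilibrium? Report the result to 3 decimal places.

0.743

At equilibrium c(h−p*) = e, so h = p* + e/c.
h = 0.41 + 0.18/0.54 = 0.41 + 0.3333 = 0.7433.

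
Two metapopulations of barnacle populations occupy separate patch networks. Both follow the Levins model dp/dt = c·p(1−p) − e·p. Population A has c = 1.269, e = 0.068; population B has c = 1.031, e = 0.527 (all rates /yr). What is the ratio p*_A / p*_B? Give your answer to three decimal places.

A: p*_A = 1 − 0.068/1.269 = 0.9464.
B: p*_B = 1 − 0.527/1.031 = 0.4888.
p*_A / p*_B = 0.9464/0.4888 = 1.9360.

1.936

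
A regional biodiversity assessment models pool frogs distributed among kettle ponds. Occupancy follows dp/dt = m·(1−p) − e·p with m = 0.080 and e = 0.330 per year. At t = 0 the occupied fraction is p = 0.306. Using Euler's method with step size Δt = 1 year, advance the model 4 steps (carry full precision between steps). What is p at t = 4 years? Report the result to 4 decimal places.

0.2086

Update rule: p ← p + [m·(1−p) − e·p]·Δt with Δt = 1.
step 1: Δp = -0.04546, p = 0.26054
step 2: Δp = -0.02682, p = 0.23372
step 3: Δp = -0.01582, p = 0.21789
step 4: Δp = -0.00934, p = 0.20856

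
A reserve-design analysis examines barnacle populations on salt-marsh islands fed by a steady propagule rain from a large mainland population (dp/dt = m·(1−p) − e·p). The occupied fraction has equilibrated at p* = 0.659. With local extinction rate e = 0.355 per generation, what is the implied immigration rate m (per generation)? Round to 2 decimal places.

0.69

At equilibrium m(1−p*) = e·p*, so m = e·p*/(1−p*).
m = 0.355 × 0.659 / 0.3410 = 0.2339/0.3410 = 0.6861.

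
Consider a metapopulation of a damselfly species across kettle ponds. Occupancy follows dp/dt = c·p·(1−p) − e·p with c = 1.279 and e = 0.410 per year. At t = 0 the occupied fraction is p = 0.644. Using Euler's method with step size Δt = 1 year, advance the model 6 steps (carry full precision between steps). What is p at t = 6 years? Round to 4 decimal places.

Update rule: p ← p + [c·p·(1−p) − e·p]·Δt with Δt = 1.
  1  |  dp/dt·Δt = +0.029189  |  p_1 = 0.673189
  2  |  dp/dt·Δt = +0.005380  |  p_2 = 0.678569
  3  |  dp/dt·Δt = +0.000754  |  p_3 = 0.679322
  4  |  dp/dt·Δt = +0.000100  |  p_4 = 0.679422
  5  |  dp/dt·Δt = +0.000013  |  p_5 = 0.679435
  6  |  dp/dt·Δt = +0.000002  |  p_6 = 0.679437

0.6794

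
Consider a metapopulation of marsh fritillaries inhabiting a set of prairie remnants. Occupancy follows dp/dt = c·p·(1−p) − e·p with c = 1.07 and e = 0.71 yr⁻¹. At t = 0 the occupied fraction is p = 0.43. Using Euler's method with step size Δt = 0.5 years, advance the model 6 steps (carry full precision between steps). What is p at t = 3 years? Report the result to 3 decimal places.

Update rule: p ← p + [c·p·(1−p) − e·p]·Δt with Δt = 0.5.
  1  |  dp/dt·Δt = -0.021521  |  p_1 = 0.408479
  2  |  dp/dt·Δt = -0.015741  |  p_2 = 0.392737
  3  |  dp/dt·Δt = -0.011827  |  p_3 = 0.380910
  4  |  dp/dt·Δt = -0.009061  |  p_4 = 0.371850
  5  |  dp/dt·Δt = -0.007043  |  p_5 = 0.364807
  6  |  dp/dt·Δt = -0.005535  |  p_6 = 0.359272

0.359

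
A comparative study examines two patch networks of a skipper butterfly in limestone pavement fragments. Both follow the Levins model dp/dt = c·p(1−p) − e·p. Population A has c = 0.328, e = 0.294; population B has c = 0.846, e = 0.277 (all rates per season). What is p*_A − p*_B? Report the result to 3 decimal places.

A: p*_A = 1 − 0.294/0.328 = 0.1037.
B: p*_B = 1 − 0.277/0.846 = 0.6726.
p*_A − p*_B = 0.1037 − 0.6726 = -0.5689.

-0.569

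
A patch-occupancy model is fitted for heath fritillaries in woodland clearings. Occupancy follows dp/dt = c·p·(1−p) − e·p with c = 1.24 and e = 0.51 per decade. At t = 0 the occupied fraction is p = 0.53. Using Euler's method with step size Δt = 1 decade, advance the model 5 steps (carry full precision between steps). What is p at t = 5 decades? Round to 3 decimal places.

Update rule: p ← p + [c·p·(1−p) − e·p]·Δt with Δt = 1.
step 1: Δp = +0.03858, p = 0.56858
step 2: Δp = +0.01419, p = 0.58277
step 3: Δp = +0.00429, p = 0.58706
step 4: Δp = +0.00120, p = 0.58826
step 5: Δp = +0.00033, p = 0.58859

0.589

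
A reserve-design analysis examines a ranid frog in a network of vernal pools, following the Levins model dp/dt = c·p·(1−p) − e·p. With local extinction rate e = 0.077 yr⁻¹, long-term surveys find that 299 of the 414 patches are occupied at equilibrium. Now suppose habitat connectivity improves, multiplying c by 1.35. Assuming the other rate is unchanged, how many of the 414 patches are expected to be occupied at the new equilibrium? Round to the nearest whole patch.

329

Observed p* = 299/414 = 0.72222.
Balance c(1−p*) = e gives c = e/(1 − 0.72222) = 0.077/0.27778 = 0.27720.
New p* = 1 − e/c = 1 − 0.07700/0.37422 = 0.79424.
Expected occupied = 414 × 0.79424 = 328.82 ≈ 329.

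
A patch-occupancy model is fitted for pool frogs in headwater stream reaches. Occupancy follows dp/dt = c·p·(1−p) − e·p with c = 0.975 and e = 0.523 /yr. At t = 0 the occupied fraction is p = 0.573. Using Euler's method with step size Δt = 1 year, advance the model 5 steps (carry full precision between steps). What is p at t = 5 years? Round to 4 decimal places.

0.4673

Update rule: p ← p + [c·p·(1−p) − e·p]·Δt with Δt = 1.
t = 1: p = 0.57300 + (-0.06112) = 0.51188
t = 2: p = 0.51188 + (-0.02410) = 0.48778
t = 3: p = 0.48778 + (-0.01150) = 0.47627
t = 4: p = 0.47627 + (-0.00589) = 0.47038
t = 5: p = 0.47038 + (-0.00312) = 0.46727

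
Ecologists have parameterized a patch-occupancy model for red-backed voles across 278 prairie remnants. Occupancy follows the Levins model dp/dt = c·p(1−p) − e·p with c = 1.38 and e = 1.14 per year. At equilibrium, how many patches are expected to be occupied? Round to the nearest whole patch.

p* = 1 − e/c = 1 − 1.14/1.38 = 0.1739.
Expected occupied patches = N × p* = 278 × 0.1739 = 48.35 ≈ 48.

48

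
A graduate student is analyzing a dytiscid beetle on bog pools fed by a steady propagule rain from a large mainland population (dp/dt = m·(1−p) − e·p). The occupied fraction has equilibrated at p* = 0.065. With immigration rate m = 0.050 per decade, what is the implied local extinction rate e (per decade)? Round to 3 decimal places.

At equilibrium m(1−p*) = e·p*, so e = m(1−p*)/p*.
e = 0.050 × 0.9350 / 0.065 = 0.7192.

0.719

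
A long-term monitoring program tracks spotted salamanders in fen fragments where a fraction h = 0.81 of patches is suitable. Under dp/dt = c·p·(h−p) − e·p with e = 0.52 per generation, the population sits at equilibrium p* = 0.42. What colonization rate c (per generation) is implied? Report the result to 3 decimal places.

1.333

At equilibrium c(h−p*) = e, so c = e/(h−p*).
c = 0.52/(0.81 − 0.42) = 0.52/0.3900 = 1.3333.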